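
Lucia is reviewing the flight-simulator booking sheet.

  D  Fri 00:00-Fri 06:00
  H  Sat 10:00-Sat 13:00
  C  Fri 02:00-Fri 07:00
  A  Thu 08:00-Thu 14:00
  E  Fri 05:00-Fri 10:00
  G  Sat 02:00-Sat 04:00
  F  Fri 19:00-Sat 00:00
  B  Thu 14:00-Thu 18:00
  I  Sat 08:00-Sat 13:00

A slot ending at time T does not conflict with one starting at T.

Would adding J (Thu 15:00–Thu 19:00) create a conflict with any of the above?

A: ends Thu 14:00 at or before J starts Thu 15:00 → clear.
B: starts Thu 14:00 before J ends Thu 19:00, and ends Thu 18:00 after J starts Thu 15:00 → overlap.
D: starts Fri 00:00 at or after J ends Thu 19:00 → clear.
C: starts Fri 02:00 at or after J ends Thu 19:00 → clear.
E: starts Fri 05:00 at or after J ends Thu 19:00 → clear.
F: starts Fri 19:00 at or after J ends Thu 19:00 → clear.
G: starts Sat 02:00 at or after J ends Thu 19:00 → clear.
I: starts Sat 08:00 at or after J ends Thu 19:00 → clear.
H: starts Sat 10:00 at or after J ends Thu 19:00 → clear.
J overlaps B.

Yes — it overlaps B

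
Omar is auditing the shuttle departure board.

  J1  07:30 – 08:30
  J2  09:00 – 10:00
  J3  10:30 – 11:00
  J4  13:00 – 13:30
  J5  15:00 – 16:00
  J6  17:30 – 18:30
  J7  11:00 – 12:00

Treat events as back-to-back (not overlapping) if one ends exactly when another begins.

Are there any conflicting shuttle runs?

No

Check each pair: they overlap iff neither finishes before the other starts.
Sorted by start: J1, J2, J3, J7, J4, J5, J6.
J2 starts after J1 ends, so J1 has no further overlaps.
J3 starts after J2 ends, so J2 has no further overlaps.
J7 starts exactly when J3 ends (back-to-back, no overlap), so J3 has no further overlaps.
J4 starts after J7 ends, so J7 has no further overlaps.
J5 starts after J4 ends, so J4 has no further overlaps.
J6 starts after J5 ends.
Every pair is clear; the schedule has no overlaps.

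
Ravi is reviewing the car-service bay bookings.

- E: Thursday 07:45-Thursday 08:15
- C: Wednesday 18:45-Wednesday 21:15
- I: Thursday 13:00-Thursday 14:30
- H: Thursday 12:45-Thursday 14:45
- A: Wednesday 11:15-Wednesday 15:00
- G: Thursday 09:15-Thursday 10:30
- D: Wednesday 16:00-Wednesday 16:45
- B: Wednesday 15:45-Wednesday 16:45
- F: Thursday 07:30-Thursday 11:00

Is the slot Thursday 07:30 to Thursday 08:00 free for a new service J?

No — it overlaps E, F

A: ends Wednesday 15:00 at or before J starts Thursday 07:30 → clear.
B: ends Wednesday 16:45 at or before J starts Thursday 07:30 → clear.
D: ends Wednesday 16:45 at or before J starts Thursday 07:30 → clear.
C: ends Wednesday 21:15 at or before J starts Thursday 07:30 → clear.
F: starts Thursday 07:30 before J ends Thursday 08:00, and ends Thursday 11:00 after J starts Thursday 07:30 → overlap.
E: starts Thursday 07:45 before J ends Thursday 08:00, and ends Thursday 08:15 after J starts Thursday 07:30 → overlap.
G: starts Thursday 09:15 at or after J ends Thursday 08:00 → clear.
H: starts Thursday 12:45 at or after J ends Thursday 08:00 → clear.
I: starts Thursday 13:00 at or after J ends Thursday 08:00 → clear.
J overlaps E, F.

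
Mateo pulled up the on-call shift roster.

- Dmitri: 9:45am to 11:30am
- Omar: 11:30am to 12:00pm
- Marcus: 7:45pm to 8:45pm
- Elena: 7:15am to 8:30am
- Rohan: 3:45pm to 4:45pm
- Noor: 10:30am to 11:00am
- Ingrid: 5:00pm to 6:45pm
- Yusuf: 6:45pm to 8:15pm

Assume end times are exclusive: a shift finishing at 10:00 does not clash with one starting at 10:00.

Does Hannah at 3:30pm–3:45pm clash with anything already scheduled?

Elena: ends 8:30am at or before Hannah starts 3:30pm → clear.
Dmitri: ends 11:30am at or before Hannah starts 3:30pm → clear.
Noor: ends 11:00am at or before Hannah starts 3:30pm → clear.
Omar: ends 12:00pm at or before Hannah starts 3:30pm → clear.
Rohan: starts 3:45pm at or after Hannah ends 3:45pm → clear.
Ingrid: starts 5:00pm at or after Hannah ends 3:45pm → clear.
Yusuf: starts 6:45pm at or after Hannah ends 3:45pm → clear.
Marcus: starts 7:45pm at or after Hannah ends 3:45pm → clear.

No — it doesn't clash with anything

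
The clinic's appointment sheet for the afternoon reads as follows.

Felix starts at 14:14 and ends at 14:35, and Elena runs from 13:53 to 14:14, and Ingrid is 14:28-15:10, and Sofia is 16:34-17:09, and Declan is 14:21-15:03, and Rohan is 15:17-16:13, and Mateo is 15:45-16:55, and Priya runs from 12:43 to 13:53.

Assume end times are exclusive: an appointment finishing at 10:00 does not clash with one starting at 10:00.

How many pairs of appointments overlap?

Sorted by start: Priya, Elena, Felix, Declan, Ingrid, Rohan, Mateo, Sofia.
Elena starts exactly when Priya ends (back-to-back, no overlap), so nothing later overlaps Priya either.
Felix starts exactly when Elena ends (back-to-back, no overlap), so nothing later overlaps Elena either.
Declan starts before Felix ends → Felix and Declan overlap.
Ingrid starts before Felix ends → Felix and Ingrid overlap.
Rohan starts after Felix ends, so nothing later overlaps Felix either.
Ingrid starts before Declan ends → Declan and Ingrid overlap.
Rohan starts after Declan ends, so nothing later overlaps Declan either.
Rohan starts after Ingrid ends, so nothing later overlaps Ingrid either.
Mateo starts before Rohan ends → Rohan and Mateo overlap.
Sofia starts after Rohan ends.
Sofia starts before Mateo ends → Mateo and Sofia overlap.
Overlapping pairs: Declan & Felix, Declan & Ingrid, Felix & Ingrid, Mateo & Rohan, Mateo & Sofia — 5 in total.

5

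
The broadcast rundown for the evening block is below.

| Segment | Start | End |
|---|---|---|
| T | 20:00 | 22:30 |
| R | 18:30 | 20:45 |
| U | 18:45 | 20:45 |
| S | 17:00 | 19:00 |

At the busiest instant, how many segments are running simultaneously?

Walk through starts and ends in time order (an end at T is processed before a start at T):
17:00 start S → 1
18:30 start R → 2
18:45 start U → 3
19:00 end S → 2
20:00 start T → 3
20:45 end R → 2
20:45 end U → 1
22:30 end T → 0
Peak is 3, at 18:45 (R, S, U).

3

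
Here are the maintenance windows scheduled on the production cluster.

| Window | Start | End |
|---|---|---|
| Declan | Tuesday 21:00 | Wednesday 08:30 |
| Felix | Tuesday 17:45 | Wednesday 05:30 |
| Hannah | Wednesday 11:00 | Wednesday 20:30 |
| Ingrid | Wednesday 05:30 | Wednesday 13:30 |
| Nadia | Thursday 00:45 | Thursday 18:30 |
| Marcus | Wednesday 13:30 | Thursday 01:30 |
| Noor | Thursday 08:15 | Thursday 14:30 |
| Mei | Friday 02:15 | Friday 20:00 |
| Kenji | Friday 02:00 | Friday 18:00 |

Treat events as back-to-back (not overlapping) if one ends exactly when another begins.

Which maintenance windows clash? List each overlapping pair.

Sorted by start: Felix, Declan, Ingrid, Hannah, Marcus, Nadia, Noor, Kenji, Mei.
Declan starts before Felix ends → Felix and Declan overlap.
Ingrid starts exactly when Felix ends (back-to-back, no overlap), so Felix has no further overlaps.
Ingrid starts before Declan ends → Declan and Ingrid overlap.
Hannah starts after Declan ends, so Declan has no further overlaps.
Hannah starts before Ingrid ends → Ingrid and Hannah overlap.
Marcus starts exactly when Ingrid ends (back-to-back, no overlap), so Ingrid has no further overlaps.
Marcus starts before Hannah ends → Hannah and Marcus overlap.
Nadia starts after Hannah ends, so Hannah has no further overlaps.
Nadia starts before Marcus ends → Marcus and Nadia overlap.
Noor starts after Marcus ends, so Marcus has no further overlaps.
Noor starts before Nadia ends → Nadia and Noor overlap.
Kenji starts after Nadia ends, so Nadia has no further overlaps.
Kenji starts after Noor ends, so Noor has no further overlaps.
Mei starts before Kenji ends → Kenji and Mei overlap.

Declan & Felix, Declan & Ingrid, Hannah & Ingrid, Hannah & Marcus, Kenji & Mei, Marcus & Nadia, Nadia & Noor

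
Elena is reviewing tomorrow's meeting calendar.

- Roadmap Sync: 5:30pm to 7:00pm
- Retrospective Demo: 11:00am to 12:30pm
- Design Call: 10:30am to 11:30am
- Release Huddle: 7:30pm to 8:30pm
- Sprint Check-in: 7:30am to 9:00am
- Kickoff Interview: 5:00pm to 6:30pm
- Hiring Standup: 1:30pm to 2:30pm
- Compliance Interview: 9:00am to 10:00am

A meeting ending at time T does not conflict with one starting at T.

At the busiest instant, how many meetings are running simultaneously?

2

Walk through starts and ends in time order (an end at T is processed before a start at T):
7:30am start Sprint Check-in → 1
9:00am end Sprint Check-in → 0
9:00am start Compliance Interview → 1
10:00am end Compliance Interview → 0
10:30am start Design Call → 1
11:00am start Retrospective Demo → 2
11:30am end Design Call → 1
12:30pm end Retrospective Demo → 0
1:30pm start Hiring Standup → 1
2:30pm end Hiring Standup → 0
5:00pm start Kickoff Interview → 1
5:30pm start Roadmap Sync → 2
6:30pm end Kickoff Interview → 1
7:00pm end Roadmap Sync → 0
7:30pm start Release Huddle → 1
8:30pm end Release Huddle → 0
Peak is 2, at 11:00am (Design Call, Retrospective Demo).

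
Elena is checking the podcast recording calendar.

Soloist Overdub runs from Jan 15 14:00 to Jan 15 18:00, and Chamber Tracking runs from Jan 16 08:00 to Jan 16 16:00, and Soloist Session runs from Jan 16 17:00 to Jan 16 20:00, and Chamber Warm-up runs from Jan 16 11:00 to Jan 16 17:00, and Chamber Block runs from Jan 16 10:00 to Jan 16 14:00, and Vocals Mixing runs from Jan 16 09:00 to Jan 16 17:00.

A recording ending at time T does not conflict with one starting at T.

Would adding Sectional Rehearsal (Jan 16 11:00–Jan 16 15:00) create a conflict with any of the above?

Yes — it overlaps Chamber Block, Chamber Tracking, Chamber Warm-up, Vocals Mixing

Soloist Overdub: ends Jan 15 18:00 at or before Sectional Rehearsal starts Jan 16 11:00 → clear.
Chamber Tracking: starts Jan 16 08:00 before Sectional Rehearsal ends Jan 16 15:00, and ends Jan 16 16:00 after Sectional Rehearsal starts Jan 16 11:00 → overlap.
Vocals Mixing: starts Jan 16 09:00 before Sectional Rehearsal ends Jan 16 15:00, and ends Jan 16 17:00 after Sectional Rehearsal starts Jan 16 11:00 → overlap.
Chamber Block: starts Jan 16 10:00 before Sectional Rehearsal ends Jan 16 15:00, and ends Jan 16 14:00 after Sectional Rehearsal starts Jan 16 11:00 → overlap.
Chamber Warm-up: starts Jan 16 11:00 before Sectional Rehearsal ends Jan 16 15:00, and ends Jan 16 17:00 after Sectional Rehearsal starts Jan 16 11:00 → overlap.
Soloist Session: starts Jan 16 17:00 at or after Sectional Rehearsal ends Jan 16 15:00 → clear.
Sectional Rehearsal overlaps Chamber Tracking, Chamber Warm-up, Chamber Block, Vocals Mixing.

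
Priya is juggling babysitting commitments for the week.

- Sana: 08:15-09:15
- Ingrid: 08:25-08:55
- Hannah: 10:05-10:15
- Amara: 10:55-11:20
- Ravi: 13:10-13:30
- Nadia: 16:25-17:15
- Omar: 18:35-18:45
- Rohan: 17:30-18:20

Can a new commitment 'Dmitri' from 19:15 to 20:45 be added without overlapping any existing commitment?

Yes — the slot is free

Sana: ends 09:15 at or before Dmitri starts 19:15 → clear.
Ingrid: ends 08:55 at or before Dmitri starts 19:15 → clear.
Hannah: ends 10:15 at or before Dmitri starts 19:15 → clear.
Amara: ends 11:20 at or before Dmitri starts 19:15 → clear.
Ravi: ends 13:30 at or before Dmitri starts 19:15 → clear.
Nadia: ends 17:15 at or before Dmitri starts 19:15 → clear.
Rohan: ends 18:20 at or before Dmitri starts 19:15 → clear.
Omar: ends 18:45 at or before Dmitri starts 19:15 → clear.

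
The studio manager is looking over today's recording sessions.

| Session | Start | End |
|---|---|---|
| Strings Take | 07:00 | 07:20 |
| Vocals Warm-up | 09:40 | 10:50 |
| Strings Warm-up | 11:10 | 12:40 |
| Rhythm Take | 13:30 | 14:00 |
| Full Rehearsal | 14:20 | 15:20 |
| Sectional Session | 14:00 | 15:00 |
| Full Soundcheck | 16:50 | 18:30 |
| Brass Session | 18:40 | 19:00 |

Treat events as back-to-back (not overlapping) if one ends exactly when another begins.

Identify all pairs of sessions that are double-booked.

Check each pair: they overlap iff neither finishes before the other starts.
Sorted by start: Strings Take, Vocals Warm-up, Strings Warm-up, Rhythm Take, Sectional Session, Full Rehearsal, Full Soundcheck, Brass Session.
Vocals Warm-up starts after Strings Take ends, so Strings Take has no further overlaps.
Strings Warm-up starts after Vocals Warm-up ends, so Vocals Warm-up has no further overlaps.
Rhythm Take starts after Strings Warm-up ends, so Strings Warm-up has no further overlaps.
Sectional Session starts exactly when Rhythm Take ends (back-to-back, no overlap), so Rhythm Take has no further overlaps.
Full Rehearsal starts before Sectional Session ends → Sectional Session and Full Rehearsal overlap.
Full Soundcheck starts after Sectional Session ends, so Sectional Session has no further overlaps.
Full Soundcheck starts after Full Rehearsal ends, so Full Rehearsal has no further overlaps.
Brass Session starts after Full Soundcheck ends.

Full Rehearsal & Sectional Session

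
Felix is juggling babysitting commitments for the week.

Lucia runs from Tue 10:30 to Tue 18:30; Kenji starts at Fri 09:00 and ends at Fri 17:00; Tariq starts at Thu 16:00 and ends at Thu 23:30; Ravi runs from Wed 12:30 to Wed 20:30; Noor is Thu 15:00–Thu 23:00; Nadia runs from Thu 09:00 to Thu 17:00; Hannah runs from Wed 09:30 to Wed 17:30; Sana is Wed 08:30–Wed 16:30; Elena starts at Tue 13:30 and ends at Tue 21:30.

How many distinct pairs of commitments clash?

7

Two intervals overlap when each starts before the other ends.
Sorted by start: Lucia, Elena, Sana, Hannah, Ravi, Nadia, Noor, Tariq, Kenji.
Elena starts before Lucia ends → Lucia and Elena overlap.
Sana starts after Lucia ends, so nothing later overlaps Lucia either.
Sana starts after Elena ends, so nothing later overlaps Elena either.
Hannah starts before Sana ends → Sana and Hannah overlap.
Ravi starts before Sana ends → Sana and Ravi overlap.
Nadia starts after Sana ends, so nothing later overlaps Sana either.
Ravi starts before Hannah ends → Hannah and Ravi overlap.
Nadia starts after Hannah ends, so nothing later overlaps Hannah either.
Nadia starts after Ravi ends, so nothing later overlaps Ravi either.
Noor starts before Nadia ends → Nadia and Noor overlap.
Tariq starts before Nadia ends → Nadia and Tariq overlap.
Kenji starts after Nadia ends.
Tariq starts before Noor ends → Noor and Tariq overlap.
Kenji starts after Noor ends.
Kenji starts after Tariq ends.
Overlapping pairs: Elena & Lucia, Hannah & Ravi, Hannah & Sana, Nadia & Noor, Nadia & Tariq, Noor & Tariq, Ravi & Sana — 7 in total.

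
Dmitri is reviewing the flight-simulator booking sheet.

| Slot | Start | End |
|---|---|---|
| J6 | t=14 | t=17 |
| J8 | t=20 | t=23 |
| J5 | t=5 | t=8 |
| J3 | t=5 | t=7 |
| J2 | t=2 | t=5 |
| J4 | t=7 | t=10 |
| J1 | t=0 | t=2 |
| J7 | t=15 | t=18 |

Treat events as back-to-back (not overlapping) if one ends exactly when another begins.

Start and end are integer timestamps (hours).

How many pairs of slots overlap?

3

Sorted by start: J1, J2, J3, J5, J4, J6, J7, J8.
J2 starts exactly when J1 ends (back-to-back, no overlap), so nothing later overlaps J1 either.
J3 starts exactly when J2 ends (back-to-back, no overlap), so nothing later overlaps J2 either.
J5 starts before J3 ends → J3 and J5 overlap.
J4 starts exactly when J3 ends (back-to-back, no overlap), so nothing later overlaps J3 either.
J4 starts before J5 ends → J5 and J4 overlap.
J6 starts after J5 ends, so nothing later overlaps J5 either.
J6 starts after J4 ends, so nothing later overlaps J4 either.
J7 starts before J6 ends → J6 and J7 overlap.
J8 starts after J6 ends.
J8 starts after J7 ends.
Overlapping pairs: J3 & J5, J4 & J5, J6 & J7 — 3 in total.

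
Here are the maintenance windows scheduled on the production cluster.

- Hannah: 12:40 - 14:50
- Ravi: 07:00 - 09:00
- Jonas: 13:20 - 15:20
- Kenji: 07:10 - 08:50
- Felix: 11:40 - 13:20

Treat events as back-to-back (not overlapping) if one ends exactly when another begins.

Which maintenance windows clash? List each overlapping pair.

Felix & Hannah, Hannah & Jonas, Kenji & Ravi

Two intervals overlap when each starts before the other ends.
Sorted by start: Ravi, Kenji, Felix, Hannah, Jonas.
Kenji starts before Ravi ends → Ravi and Kenji overlap.
Felix starts after Ravi ends; Ravi is clear from here.
Felix starts after Kenji ends; Kenji is clear from here.
Hannah starts before Felix ends → Felix and Hannah overlap.
Jonas starts exactly when Felix ends (back-to-back, no overlap).
Jonas starts before Hannah ends → Hannah and Jonas overlap.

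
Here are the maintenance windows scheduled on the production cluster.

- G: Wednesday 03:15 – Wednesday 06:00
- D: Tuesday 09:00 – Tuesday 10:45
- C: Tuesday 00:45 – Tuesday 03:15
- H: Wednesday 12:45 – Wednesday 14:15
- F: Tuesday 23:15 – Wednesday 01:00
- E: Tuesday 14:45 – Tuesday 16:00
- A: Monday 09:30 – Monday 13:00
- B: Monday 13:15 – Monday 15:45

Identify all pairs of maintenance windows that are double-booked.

Sorted by start: A, B, C, D, E, F, G, H.
B starts after A ends; A is clear from here.
C starts after B ends; B is clear from here.
D starts after C ends; C is clear from here.
E starts after D ends; D is clear from here.
F starts after E ends; E is clear from here.
G starts after F ends; F is clear from here.
H starts after G ends.

no overlapping pairs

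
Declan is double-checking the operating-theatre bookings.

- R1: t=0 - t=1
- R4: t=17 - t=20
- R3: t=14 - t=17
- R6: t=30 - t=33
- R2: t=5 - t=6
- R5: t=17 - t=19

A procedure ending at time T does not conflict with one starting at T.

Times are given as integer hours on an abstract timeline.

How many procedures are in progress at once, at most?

2

Sort all start/end points and keep a running count:
t=0 start R1 → 1
t=1 end R1 → 0
t=5 start R2 → 1
t=6 end R2 → 0
t=14 start R3 → 1
t=17 end R3 → 0
t=17 start R4 → 1
t=17 start R5 → 2
t=19 end R5 → 1
t=20 end R4 → 0
t=30 start R6 → 1
t=33 end R6 → 0
Peak is 2, at t=17 (R4, R5).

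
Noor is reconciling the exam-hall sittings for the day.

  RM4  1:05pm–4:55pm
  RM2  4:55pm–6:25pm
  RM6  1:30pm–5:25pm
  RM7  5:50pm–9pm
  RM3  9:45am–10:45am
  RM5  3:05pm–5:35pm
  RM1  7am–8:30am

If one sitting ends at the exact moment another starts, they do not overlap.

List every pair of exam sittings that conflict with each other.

RM2 & RM5, RM2 & RM6, RM2 & RM7, RM4 & RM5, RM4 & RM6, RM5 & RM6

Sorted by start: RM1, RM3, RM4, RM6, RM5, RM2, RM7.
RM3 starts after RM1 ends, so RM1 has no further overlaps.
RM4 starts after RM3 ends, so RM3 has no further overlaps.
RM6 starts before RM4 ends → RM4 and RM6 overlap.
RM5 starts before RM4 ends → RM4 and RM5 overlap.
RM2 starts exactly when RM4 ends (back-to-back, no overlap), so RM4 has no further overlaps.
RM5 starts before RM6 ends → RM6 and RM5 overlap.
RM2 starts before RM6 ends → RM6 and RM2 overlap.
RM7 starts after RM6 ends.
RM2 starts before RM5 ends → RM5 and RM2 overlap.
RM7 starts after RM5 ends.
RM7 starts before RM2 ends → RM2 and RM7 overlap.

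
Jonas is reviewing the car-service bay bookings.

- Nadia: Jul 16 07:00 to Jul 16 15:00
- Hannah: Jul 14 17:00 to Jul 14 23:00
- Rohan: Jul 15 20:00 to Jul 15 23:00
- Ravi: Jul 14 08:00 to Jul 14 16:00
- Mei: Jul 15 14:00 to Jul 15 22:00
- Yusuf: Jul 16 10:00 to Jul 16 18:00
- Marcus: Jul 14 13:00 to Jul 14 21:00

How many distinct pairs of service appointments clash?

Sorted by start: Ravi, Marcus, Hannah, Mei, Rohan, Nadia, Yusuf.
Marcus starts before Ravi ends → Ravi and Marcus overlap.
Hannah starts after Ravi ends, so Ravi has no further overlaps.
Hannah starts before Marcus ends → Marcus and Hannah overlap.
Mei starts after Marcus ends, so Marcus has no further overlaps.
Mei starts after Hannah ends, so Hannah has no further overlaps.
Rohan starts before Mei ends → Mei and Rohan overlap.
Nadia starts after Mei ends, so Mei has no further overlaps.
Nadia starts after Rohan ends, so Rohan has no further overlaps.
Yusuf starts before Nadia ends → Nadia and Yusuf overlap.
Overlapping pairs: Hannah & Marcus, Marcus & Ravi, Mei & Rohan, Nadia & Yusuf — 4 in total.

4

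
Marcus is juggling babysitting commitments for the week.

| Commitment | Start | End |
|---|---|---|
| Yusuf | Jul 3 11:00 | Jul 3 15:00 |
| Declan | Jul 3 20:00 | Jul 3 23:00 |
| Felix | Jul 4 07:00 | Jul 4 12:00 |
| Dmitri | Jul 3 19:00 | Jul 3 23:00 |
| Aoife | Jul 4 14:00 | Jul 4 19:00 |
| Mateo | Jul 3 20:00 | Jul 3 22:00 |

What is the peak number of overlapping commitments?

Walk through starts and ends in time order (an end at T is processed before a start at T):
Jul 3 11:00 start Yusuf → 1
Jul 3 15:00 end Yusuf → 0
Jul 3 19:00 start Dmitri → 1
Jul 3 20:00 start Declan → 2
Jul 3 20:00 start Mateo → 3
Jul 3 22:00 end Mateo → 2
Jul 3 23:00 end Declan → 1
Jul 3 23:00 end Dmitri → 0
Jul 4 07:00 start Felix → 1
Jul 4 12:00 end Felix → 0
Jul 4 14:00 start Aoife → 1
Jul 4 19:00 end Aoife → 0
Peak is 3, at Jul 3 20:00 (Declan, Dmitri, Mateo).

3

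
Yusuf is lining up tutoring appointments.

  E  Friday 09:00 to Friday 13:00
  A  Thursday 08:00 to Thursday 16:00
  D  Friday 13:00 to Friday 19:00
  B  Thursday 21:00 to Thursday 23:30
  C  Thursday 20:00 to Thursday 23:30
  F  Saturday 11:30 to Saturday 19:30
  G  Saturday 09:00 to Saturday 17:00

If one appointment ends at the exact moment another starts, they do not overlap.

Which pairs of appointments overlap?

Sorted by start: A, C, B, E, D, G, F.
C starts after A ends, so A has no further overlaps.
B starts before C ends → C and B overlap.
E starts after C ends, so C has no further overlaps.
E starts after B ends, so B has no further overlaps.
D starts exactly when E ends (back-to-back, no overlap), so E has no further overlaps.
G starts after D ends, so D has no further overlaps.
F starts before G ends → G and F overlap.

B & C, F & G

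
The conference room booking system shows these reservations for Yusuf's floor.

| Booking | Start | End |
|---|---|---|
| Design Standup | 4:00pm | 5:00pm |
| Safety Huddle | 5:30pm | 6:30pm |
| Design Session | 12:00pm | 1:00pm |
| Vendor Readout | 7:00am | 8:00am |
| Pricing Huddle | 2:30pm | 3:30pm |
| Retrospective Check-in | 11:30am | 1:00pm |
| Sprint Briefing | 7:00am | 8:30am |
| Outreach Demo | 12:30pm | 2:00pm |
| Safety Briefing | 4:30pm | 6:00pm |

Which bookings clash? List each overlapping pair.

Design Session & Outreach Demo, Design Session & Retrospective Check-in, Design Standup & Safety Briefing, Outreach Demo & Retrospective Check-in, Safety Briefing & Safety Huddle, Sprint Briefing & Vendor Readout

Sorted by start: Sprint Briefing, Vendor Readout, Retrospective Check-in, Design Session, Outreach Demo, Pricing Huddle, Design Standup, Safety Briefing, Safety Huddle.
Vendor Readout starts before Sprint Briefing ends → Sprint Briefing and Vendor Readout overlap.
Retrospective Check-in starts after Sprint Briefing ends — done with Sprint Briefing.
Retrospective Check-in starts after Vendor Readout ends — done with Vendor Readout.
Design Session starts before Retrospective Check-in ends → Retrospective Check-in and Design Session overlap.
Outreach Demo starts before Retrospective Check-in ends → Retrospective Check-in and Outreach Demo overlap.
Pricing Huddle starts after Retrospective Check-in ends — done with Retrospective Check-in.
Outreach Demo starts before Design Session ends → Design Session and Outreach Demo overlap.
Pricing Huddle starts after Design Session ends — done with Design Session.
Pricing Huddle starts after Outreach Demo ends — done with Outreach Demo.
Design Standup starts after Pricing Huddle ends — done with Pricing Huddle.
Safety Briefing starts before Design Standup ends → Design Standup and Safety Briefing overlap.
Safety Huddle starts after Design Standup ends.
Safety Huddle starts before Safety Briefing ends → Safety Briefing and Safety Huddle overlap.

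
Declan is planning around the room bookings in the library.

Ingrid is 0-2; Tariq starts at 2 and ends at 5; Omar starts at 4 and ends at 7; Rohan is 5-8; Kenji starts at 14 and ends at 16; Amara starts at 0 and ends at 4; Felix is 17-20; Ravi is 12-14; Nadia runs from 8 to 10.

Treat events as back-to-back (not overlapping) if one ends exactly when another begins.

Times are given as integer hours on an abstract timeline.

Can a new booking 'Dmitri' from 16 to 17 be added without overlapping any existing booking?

Ingrid: ends 2 at or before Dmitri starts 16 → clear.
Amara: ends 4 at or before Dmitri starts 16 → clear.
Tariq: ends 5 at or before Dmitri starts 16 → clear.
Omar: ends 7 at or before Dmitri starts 16 → clear.
Rohan: ends 8 at or before Dmitri starts 16 → clear.
Nadia: ends 10 at or before Dmitri starts 16 → clear.
Ravi: ends 14 at or before Dmitri starts 16 → clear.
Kenji: ends 16 at or before Dmitri starts 16 → clear.
Felix: starts 17 at or after Dmitri ends 17 → clear.

Yes — the slot is free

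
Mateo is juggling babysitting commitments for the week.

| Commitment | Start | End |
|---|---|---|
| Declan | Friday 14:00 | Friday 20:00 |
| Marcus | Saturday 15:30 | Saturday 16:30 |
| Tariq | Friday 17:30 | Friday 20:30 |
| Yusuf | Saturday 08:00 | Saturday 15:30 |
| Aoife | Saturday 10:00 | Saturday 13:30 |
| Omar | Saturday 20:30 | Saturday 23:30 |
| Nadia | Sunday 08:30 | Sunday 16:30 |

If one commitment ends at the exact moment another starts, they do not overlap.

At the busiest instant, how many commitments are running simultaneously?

Sweep the timeline, counting +1 at each start and −1 at each end (ends before starts at a tie):
Friday 14:00 start Declan → 1
Friday 17:30 start Tariq → 2
Friday 20:00 end Declan → 1
Friday 20:30 end Tariq → 0
Saturday 08:00 start Yusuf → 1
Saturday 10:00 start Aoife → 2
Saturday 13:30 end Aoife → 1
Saturday 15:30 end Yusuf → 0
Saturday 15:30 start Marcus → 1
Saturday 16:30 end Marcus → 0
Saturday 20:30 start Omar → 1
Saturday 23:30 end Omar → 0
Sunday 08:30 start Nadia → 1
Sunday 16:30 end Nadia → 0
Peak is 2, at Friday 17:30 (Declan, Tariq).

2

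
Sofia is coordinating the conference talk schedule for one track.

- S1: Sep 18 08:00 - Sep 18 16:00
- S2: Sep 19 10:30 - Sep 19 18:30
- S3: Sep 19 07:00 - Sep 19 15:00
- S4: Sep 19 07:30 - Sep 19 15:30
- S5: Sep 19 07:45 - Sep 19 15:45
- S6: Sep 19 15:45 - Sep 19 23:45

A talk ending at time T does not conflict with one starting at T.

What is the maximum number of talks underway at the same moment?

4

Walk through starts and ends in time order (an end at T is processed before a start at T):
Sep 18 08:00 start S1 → 1
Sep 18 16:00 end S1 → 0
Sep 19 07:00 start S3 → 1
Sep 19 07:30 start S4 → 2
Sep 19 07:45 start S5 → 3
Sep 19 10:30 start S2 → 4
Sep 19 15:00 end S3 → 3
Sep 19 15:30 end S4 → 2
Sep 19 15:45 end S5 → 1
Sep 19 15:45 start S6 → 2
Sep 19 18:30 end S2 → 1
Sep 19 23:45 end S6 → 0
Peak is 4, at Sep 19 10:30 (S2, S3, S4, S5).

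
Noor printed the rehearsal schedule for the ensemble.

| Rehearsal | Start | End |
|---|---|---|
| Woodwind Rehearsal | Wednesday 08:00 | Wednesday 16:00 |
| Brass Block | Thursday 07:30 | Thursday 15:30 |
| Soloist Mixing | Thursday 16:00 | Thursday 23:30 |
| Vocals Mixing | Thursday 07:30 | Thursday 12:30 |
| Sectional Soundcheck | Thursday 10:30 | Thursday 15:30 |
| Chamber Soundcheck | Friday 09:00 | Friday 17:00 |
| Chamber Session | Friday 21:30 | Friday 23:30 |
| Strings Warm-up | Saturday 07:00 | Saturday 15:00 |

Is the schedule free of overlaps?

No

Two intervals overlap when each starts before the other ends.
Sorted by start: Woodwind Rehearsal, Brass Block, Vocals Mixing, Sectional Soundcheck, Soloist Mixing, Chamber Soundcheck, Chamber Session, Strings Warm-up.
Brass Block starts after Woodwind Rehearsal ends — done with Woodwind Rehearsal.
Vocals Mixing starts before Brass Block ends → Brass Block and Vocals Mixing overlap.
That's a conflict, so the schedule is not conflict-free.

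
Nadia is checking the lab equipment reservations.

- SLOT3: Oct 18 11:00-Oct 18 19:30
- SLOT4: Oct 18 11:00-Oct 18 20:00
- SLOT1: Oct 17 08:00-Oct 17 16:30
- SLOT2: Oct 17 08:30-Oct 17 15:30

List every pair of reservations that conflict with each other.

SLOT1 & SLOT2, SLOT3 & SLOT4

Sorted by start: SLOT1, SLOT2, SLOT3, SLOT4.
SLOT2 starts before SLOT1 ends → SLOT1 and SLOT2 overlap.
SLOT3 starts after SLOT1 ends — done with SLOT1.
SLOT3 starts after SLOT2 ends — done with SLOT2.
SLOT4 starts before SLOT3 ends → SLOT3 and SLOT4 overlap.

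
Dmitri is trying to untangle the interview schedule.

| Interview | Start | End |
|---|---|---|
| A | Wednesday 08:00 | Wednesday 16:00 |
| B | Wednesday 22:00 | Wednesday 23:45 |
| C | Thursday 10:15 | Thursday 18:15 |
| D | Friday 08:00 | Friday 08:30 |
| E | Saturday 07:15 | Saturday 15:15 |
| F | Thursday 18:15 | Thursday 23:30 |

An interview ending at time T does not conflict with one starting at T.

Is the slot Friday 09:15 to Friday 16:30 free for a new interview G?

Yes — the slot is free

A: ends Wednesday 16:00 at or before G starts Friday 09:15 → clear.
B: ends Wednesday 23:45 at or before G starts Friday 09:15 → clear.
C: ends Thursday 18:15 at or before G starts Friday 09:15 → clear.
F: ends Thursday 23:30 at or before G starts Friday 09:15 → clear.
D: ends Friday 08:30 at or before G starts Friday 09:15 → clear.
E: starts Saturday 07:15 at or after G ends Friday 16:30 → clear.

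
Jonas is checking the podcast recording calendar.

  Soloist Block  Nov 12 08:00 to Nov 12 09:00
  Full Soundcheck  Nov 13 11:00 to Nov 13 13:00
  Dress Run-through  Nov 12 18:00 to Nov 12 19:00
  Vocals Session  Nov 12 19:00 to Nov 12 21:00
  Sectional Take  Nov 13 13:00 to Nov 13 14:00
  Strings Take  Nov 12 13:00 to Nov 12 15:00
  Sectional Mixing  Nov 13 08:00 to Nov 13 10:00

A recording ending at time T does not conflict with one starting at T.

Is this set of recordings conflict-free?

Yes

Sorted by start: Soloist Block, Strings Take, Dress Run-through, Vocals Session, Sectional Mixing, Full Soundcheck, Sectional Take.
Strings Take starts after Soloist Block ends, so nothing later overlaps Soloist Block either.
Dress Run-through starts after Strings Take ends, so nothing later overlaps Strings Take either.
Vocals Session starts exactly when Dress Run-through ends (back-to-back, no overlap), so nothing later overlaps Dress Run-through either.
Sectional Mixing starts after Vocals Session ends, so nothing later overlaps Vocals Session either.
Full Soundcheck starts after Sectional Mixing ends, so nothing later overlaps Sectional Mixing either.
Sectional Take starts exactly when Full Soundcheck ends (back-to-back, no overlap).
Every pair is clear; the schedule has no overlaps.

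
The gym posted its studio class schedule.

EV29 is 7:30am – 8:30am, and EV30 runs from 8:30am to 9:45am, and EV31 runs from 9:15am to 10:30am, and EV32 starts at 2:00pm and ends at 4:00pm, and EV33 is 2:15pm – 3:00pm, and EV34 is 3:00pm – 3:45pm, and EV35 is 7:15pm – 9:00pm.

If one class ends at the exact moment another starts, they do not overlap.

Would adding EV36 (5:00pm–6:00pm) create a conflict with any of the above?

No — it doesn't clash with anything

EV29: ends 8:30am at or before EV36 starts 5:00pm → clear.
EV30: ends 9:45am at or before EV36 starts 5:00pm → clear.
EV31: ends 10:30am at or before EV36 starts 5:00pm → clear.
EV32: ends 4:00pm at or before EV36 starts 5:00pm → clear.
EV33: ends 3:00pm at or before EV36 starts 5:00pm → clear.
EV34: ends 3:45pm at or before EV36 starts 5:00pm → clear.
EV35: starts 7:15pm at or after EV36 ends 6:00pm → clear.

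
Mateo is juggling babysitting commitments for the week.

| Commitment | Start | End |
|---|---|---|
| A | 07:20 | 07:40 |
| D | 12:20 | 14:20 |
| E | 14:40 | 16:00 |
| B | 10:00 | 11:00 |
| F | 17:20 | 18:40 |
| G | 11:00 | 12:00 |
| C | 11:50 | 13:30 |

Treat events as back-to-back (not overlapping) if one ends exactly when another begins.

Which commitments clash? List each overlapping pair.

Sorted by start: A, B, G, C, D, E, F.
B starts after A ends — done with A.
G starts exactly when B ends (back-to-back, no overlap) — done with B.
C starts before G ends → G and C overlap.
D starts after G ends — done with G.
D starts before C ends → C and D overlap.
E starts after C ends — done with C.
E starts after D ends — done with D.
F starts after E ends.

C & D, C & G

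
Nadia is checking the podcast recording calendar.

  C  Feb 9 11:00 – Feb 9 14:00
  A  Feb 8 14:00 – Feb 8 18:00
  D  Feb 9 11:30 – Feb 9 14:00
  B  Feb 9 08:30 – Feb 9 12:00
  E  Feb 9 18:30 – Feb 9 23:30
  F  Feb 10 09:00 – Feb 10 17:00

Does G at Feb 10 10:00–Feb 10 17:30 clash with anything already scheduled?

Yes — it overlaps F

A: ends Feb 8 18:00 at or before G starts Feb 10 10:00 → clear.
B: ends Feb 9 12:00 at or before G starts Feb 10 10:00 → clear.
C: ends Feb 9 14:00 at or before G starts Feb 10 10:00 → clear.
D: ends Feb 9 14:00 at or before G starts Feb 10 10:00 → clear.
E: ends Feb 9 23:30 at or before G starts Feb 10 10:00 → clear.
F: starts Feb 10 09:00 before G ends Feb 10 17:30, and ends Feb 10 17:00 after G starts Feb 10 10:00 → overlap.
G overlaps F.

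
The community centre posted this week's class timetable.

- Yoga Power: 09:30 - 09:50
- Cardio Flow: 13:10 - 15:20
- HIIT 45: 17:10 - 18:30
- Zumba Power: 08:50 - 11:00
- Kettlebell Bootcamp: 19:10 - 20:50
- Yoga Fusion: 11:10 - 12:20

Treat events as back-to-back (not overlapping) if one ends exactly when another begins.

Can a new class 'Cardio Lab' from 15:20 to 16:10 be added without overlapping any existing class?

Yes — the slot is free

Zumba Power: ends 11:00 at or before Cardio Lab starts 15:20 → clear.
Yoga Power: ends 09:50 at or before Cardio Lab starts 15:20 → clear.
Yoga Fusion: ends 12:20 at or before Cardio Lab starts 15:20 → clear.
Cardio Flow: ends 15:20 at or before Cardio Lab starts 15:20 → clear.
HIIT 45: starts 17:10 at or after Cardio Lab ends 16:10 → clear.
Kettlebell Bootcamp: starts 19:10 at or after Cardio Lab ends 16:10 → clear.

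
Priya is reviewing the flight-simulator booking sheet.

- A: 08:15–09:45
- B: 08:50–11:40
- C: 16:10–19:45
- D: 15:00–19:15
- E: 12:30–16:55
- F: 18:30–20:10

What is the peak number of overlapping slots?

Sort all start/end points and keep a running count:
08:15 start A → 1
08:50 start B → 2
09:45 end A → 1
11:40 end B → 0
12:30 start E → 1
15:00 start D → 2
16:10 start C → 3
16:55 end E → 2
18:30 start F → 3
19:15 end D → 2
19:45 end C → 1
20:10 end F → 0
Peak is 3, at 16:10 (C, D, E).

3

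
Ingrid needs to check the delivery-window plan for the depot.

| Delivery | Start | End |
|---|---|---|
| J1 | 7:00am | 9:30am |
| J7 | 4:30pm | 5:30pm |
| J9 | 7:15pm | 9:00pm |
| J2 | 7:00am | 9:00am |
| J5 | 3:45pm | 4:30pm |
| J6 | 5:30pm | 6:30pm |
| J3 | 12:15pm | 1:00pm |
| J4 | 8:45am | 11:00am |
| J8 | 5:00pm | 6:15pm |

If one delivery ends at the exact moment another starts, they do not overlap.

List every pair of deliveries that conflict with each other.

J1 & J2, J1 & J4, J2 & J4, J6 & J8, J7 & J8

Two intervals overlap when each starts before the other ends.
Sorted by start: J1, J2, J4, J3, J5, J7, J8, J6, J9.
J2 starts before J1 ends → J1 and J2 overlap.
J4 starts before J1 ends → J1 and J4 overlap.
J3 starts after J1 ends; J1 is clear from here.
J4 starts before J2 ends → J2 and J4 overlap.
J3 starts after J2 ends; J2 is clear from here.
J3 starts after J4 ends; J4 is clear from here.
J5 starts after J3 ends; J3 is clear from here.
J7 starts exactly when J5 ends (back-to-back, no overlap); J5 is clear from here.
J8 starts before J7 ends → J7 and J8 overlap.
J6 starts exactly when J7 ends (back-to-back, no overlap); J7 is clear from here.
J6 starts before J8 ends → J8 and J6 overlap.
J9 starts after J8 ends.
J9 starts after J6 ends.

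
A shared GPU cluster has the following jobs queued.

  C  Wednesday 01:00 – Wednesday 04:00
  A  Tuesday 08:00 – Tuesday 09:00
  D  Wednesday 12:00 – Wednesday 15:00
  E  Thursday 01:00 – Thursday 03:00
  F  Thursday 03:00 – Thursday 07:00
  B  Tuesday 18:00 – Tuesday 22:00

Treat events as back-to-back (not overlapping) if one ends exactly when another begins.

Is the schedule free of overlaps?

Yes

Sorted by start: A, B, C, D, E, F.
B starts after A ends, so A has no further overlaps.
C starts after B ends, so B has no further overlaps.
D starts after C ends, so C has no further overlaps.
E starts after D ends, so D has no further overlaps.
F starts exactly when E ends (back-to-back, no overlap).
Every pair is clear; the schedule has no overlaps.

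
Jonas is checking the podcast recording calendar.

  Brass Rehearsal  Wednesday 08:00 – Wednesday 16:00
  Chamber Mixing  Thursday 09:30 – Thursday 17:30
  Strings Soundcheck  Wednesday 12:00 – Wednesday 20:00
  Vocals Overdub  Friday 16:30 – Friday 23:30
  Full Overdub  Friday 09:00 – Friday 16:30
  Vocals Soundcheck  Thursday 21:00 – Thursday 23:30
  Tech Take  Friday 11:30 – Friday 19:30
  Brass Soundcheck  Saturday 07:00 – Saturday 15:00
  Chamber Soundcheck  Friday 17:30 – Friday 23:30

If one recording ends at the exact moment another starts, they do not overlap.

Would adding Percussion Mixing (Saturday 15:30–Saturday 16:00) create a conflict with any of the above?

Brass Rehearsal: ends Wednesday 16:00 at or before Percussion Mixing starts Saturday 15:30 → clear.
Strings Soundcheck: ends Wednesday 20:00 at or before Percussion Mixing starts Saturday 15:30 → clear.
Chamber Mixing: ends Thursday 17:30 at or before Percussion Mixing starts Saturday 15:30 → clear.
Vocals Soundcheck: ends Thursday 23:30 at or before Percussion Mixing starts Saturday 15:30 → clear.
Full Overdub: ends Friday 16:30 at or before Percussion Mixing starts Saturday 15:30 → clear.
Tech Take: ends Friday 19:30 at or before Percussion Mixing starts Saturday 15:30 → clear.
Vocals Overdub: ends Friday 23:30 at or before Percussion Mixing starts Saturday 15:30 → clear.
Chamber Soundcheck: ends Friday 23:30 at or before Percussion Mixing starts Saturday 15:30 → clear.
Brass Soundcheck: ends Saturday 15:00 at or before Percussion Mixing starts Saturday 15:30 → clear.

No — it doesn't clash with anything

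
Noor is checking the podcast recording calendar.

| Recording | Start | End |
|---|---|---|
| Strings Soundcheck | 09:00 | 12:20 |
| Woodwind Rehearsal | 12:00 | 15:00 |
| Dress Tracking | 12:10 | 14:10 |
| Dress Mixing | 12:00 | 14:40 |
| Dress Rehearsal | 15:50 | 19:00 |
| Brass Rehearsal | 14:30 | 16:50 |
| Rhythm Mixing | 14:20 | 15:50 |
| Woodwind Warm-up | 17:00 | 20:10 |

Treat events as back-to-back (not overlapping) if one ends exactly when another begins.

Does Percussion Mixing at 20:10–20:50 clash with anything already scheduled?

No — it doesn't clash with anything

Strings Soundcheck: ends 12:20 at or before Percussion Mixing starts 20:10 → clear.
Woodwind Rehearsal: ends 15:00 at or before Percussion Mixing starts 20:10 → clear.
Dress Mixing: ends 14:40 at or before Percussion Mixing starts 20:10 → clear.
Dress Tracking: ends 14:10 at or before Percussion Mixing starts 20:10 → clear.
Rhythm Mixing: ends 15:50 at or before Percussion Mixing starts 20:10 → clear.
Brass Rehearsal: ends 16:50 at or before Percussion Mixing starts 20:10 → clear.
Dress Rehearsal: ends 19:00 at or before Percussion Mixing starts 20:10 → clear.
Woodwind Warm-up: ends 20:10 at or before Percussion Mixing starts 20:10 → clear.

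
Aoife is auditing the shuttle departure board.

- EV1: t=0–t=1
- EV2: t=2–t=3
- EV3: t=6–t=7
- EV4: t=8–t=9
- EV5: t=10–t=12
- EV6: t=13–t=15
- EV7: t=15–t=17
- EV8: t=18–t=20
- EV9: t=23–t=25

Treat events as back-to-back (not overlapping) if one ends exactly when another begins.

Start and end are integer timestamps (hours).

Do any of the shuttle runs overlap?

Sorted by start: EV1, EV2, EV3, EV4, EV5, EV6, EV7, EV8, EV9.
EV2 starts after EV1 ends, so nothing later overlaps EV1 either.
EV3 starts after EV2 ends, so nothing later overlaps EV2 either.
EV4 starts after EV3 ends, so nothing later overlaps EV3 either.
EV5 starts after EV4 ends, so nothing later overlaps EV4 either.
EV6 starts after EV5 ends, so nothing later overlaps EV5 either.
EV7 starts exactly when EV6 ends (back-to-back, no overlap), so nothing later overlaps EV6 either.
EV8 starts after EV7 ends, so nothing later overlaps EV7 either.
EV9 starts after EV8 ends.
Every pair is clear; the schedule has no overlaps.

No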